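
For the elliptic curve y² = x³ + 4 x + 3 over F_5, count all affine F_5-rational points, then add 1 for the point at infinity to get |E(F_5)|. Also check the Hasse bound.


Affine points = {(2, 2), (2, 3)}; affine count = 2; |E(F_5)| = 3.

Discriminant check: Δ ∝ 4a³ + 27b² = 4·4³ + 27·3² = 4·64 + 27·9 ≡ 4 (mod 5). Nonzero ⇒ E is nonsingular.
For each x ∈ F_5, compute rhs = x³ + 4·x + 3 mod 5, then count y ∈ F_5 with y² ≡ rhs.
  x = 0: rhs = 3, matching y values: none (0 points).
  x = 1: rhs = 3, matching y values: none (0 points).
  x = 2: rhs = 4, matching y values: 2, 3 (2 points).
  x = 3: rhs = 2, matching y values: none (0 points).
  x = 4: rhs = 3, matching y values: none (0 points).
Total affine count: 2.
Full point count |E(F_5)| = 2 + 1 = 3.
Hasse bound: |3 − (5+1)| = |-3| = 3 ≤ 2√5 ≈ 4.4721 ✓.


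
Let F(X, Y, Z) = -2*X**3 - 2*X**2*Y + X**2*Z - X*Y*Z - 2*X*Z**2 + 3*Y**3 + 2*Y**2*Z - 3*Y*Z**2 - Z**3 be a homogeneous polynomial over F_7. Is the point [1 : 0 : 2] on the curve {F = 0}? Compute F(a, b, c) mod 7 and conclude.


F(1,0,2) ≡ 5 (mod 7); P is NOT on the curve.

Evaluate F(1, 0, 2) term-by-term (mod 7).
  -2*X**3 ↦ -2·1·1·1 = -2
  -2*X**2*Y ↦ -2·1·0·1 = 0
  X**2*Z ↦ 1·1·1·2 = 2
  -X*Y*Z ↦ -1·1·0·2 = 0
  -2*X*Z**2 ↦ -2·1·1·4 = -8
  3*Y**3 ↦ 3·1·0·1 = 0
  2*Y**2*Z ↦ 2·1·0·2 = 0
  -3*Y*Z**2 ↦ -3·1·0·4 = 0
  -Z**3 ↦ -1·1·1·8 = -8
Sum: F(1, 0, 2) = (-2) + (0) + (2) + (0) + (-8) + (0) + (0) + (0) + (-8) = -16.
Reducing mod 7: -16 ≡ 5 (mod 7).
Since F(a, b, c) ≡ 5 ≠ 0 (mod 7), P does NOT lie on the curve.


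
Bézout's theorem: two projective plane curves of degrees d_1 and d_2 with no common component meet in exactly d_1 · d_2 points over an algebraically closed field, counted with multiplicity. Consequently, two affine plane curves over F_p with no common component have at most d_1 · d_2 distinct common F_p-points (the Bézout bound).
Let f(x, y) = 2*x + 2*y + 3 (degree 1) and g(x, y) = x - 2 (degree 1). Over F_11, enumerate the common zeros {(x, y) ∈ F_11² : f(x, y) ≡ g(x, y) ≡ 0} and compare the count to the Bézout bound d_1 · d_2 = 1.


Common zeros: {(2, 2)}; count = 1; Bézout bound = 1.

deg(f) = 1, deg(g) = 1, so Bézout bound = 1.
Scan x ∈ F_11. For each x, list the y ∈ F_11 with f(x, y) ≡ 0 and those with g(x, y) ≡ 0 (mod 11); the common zeros in that column are the intersection.
  x = 0: f ≡ 0 at y ∈ {4}; g ≡ 0 at y ∈ ∅; common: ∅.
  x = 1: f ≡ 0 at y ∈ {3}; g ≡ 0 at y ∈ ∅; common: ∅.
  x = 2: f ≡ 0 at y ∈ {2}; g ≡ 0 at y ∈ {0, 1, 2, 3, 4, 5, 6, 7, 8, 9, 10}; common: {2}.
  x = 3: f ≡ 0 at y ∈ {1}; g ≡ 0 at y ∈ ∅; common: ∅.
  x = 4: f ≡ 0 at y ∈ {0}; g ≡ 0 at y ∈ ∅; common: ∅.
  x = 5: f ≡ 0 at y ∈ {10}; g ≡ 0 at y ∈ ∅; common: ∅.
  x = 6: f ≡ 0 at y ∈ {9}; g ≡ 0 at y ∈ ∅; common: ∅.
  x = 7: f ≡ 0 at y ∈ {8}; g ≡ 0 at y ∈ ∅; common: ∅.
  x = 8: f ≡ 0 at y ∈ {7}; g ≡ 0 at y ∈ ∅; common: ∅.
  x = 9: f ≡ 0 at y ∈ {6}; g ≡ 0 at y ∈ ∅; common: ∅.
  x = 10: f ≡ 0 at y ∈ {5}; g ≡ 0 at y ∈ ∅; common: ∅.
Collecting: common zeros = {(2, 2)}, so the count is 1.
Comparison with the Bézout bound: 1 ≤ 1 = deg(f)·deg(g), as expected for curves with no common component (the bound is attained).


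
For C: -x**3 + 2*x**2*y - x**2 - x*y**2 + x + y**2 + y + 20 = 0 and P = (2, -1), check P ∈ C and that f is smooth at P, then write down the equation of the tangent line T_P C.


Tangent line at P: -24*x + 11*y + 59 = 0.

Step 1: f(2, -1) = 0, so P lies on C.
Step 2: partial derivatives
  f_x(x, y) = -3*x**2 + 4*x*y - 2*x - y**2 + 1, f_y(x, y) = 2*x**2 - 2*x*y + 2*y + 1.
  f_x(P) = -24, f_y(P) = 11 (gradient nonzero, so P is smooth).
Step 3: tangent line at P: -24·(x − 2) + 11·(y − -1) = 0.
Expanding: -24*x + 11*y + 59 = 0.


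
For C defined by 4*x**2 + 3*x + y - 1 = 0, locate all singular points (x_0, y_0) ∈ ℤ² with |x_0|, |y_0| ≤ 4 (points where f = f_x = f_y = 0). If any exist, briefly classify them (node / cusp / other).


No singular points in the scanned grid; C is smooth there.

Compute partial derivatives:
  f_x = 8*x + 3.
  f_y = 1.
f_y = 1 is a nonzero constant, so f_y never vanishes: no point (x, y) can satisfy f = f_x = f_y = 0. In particular no (x, y) ∈ {−4, ..., 4}² is singular; the curve is smooth.


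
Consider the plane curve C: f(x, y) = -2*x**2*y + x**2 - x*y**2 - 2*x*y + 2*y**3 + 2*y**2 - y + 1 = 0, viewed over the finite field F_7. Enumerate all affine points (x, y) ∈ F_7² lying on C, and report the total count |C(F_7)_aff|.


Affine F_7-points: {(0, 3), (1, 1), (1, 4), (1, 5), (3, 1), (3, 2), (4, 3), (6, 2), (6, 5)}; count = 9.

For each of the 49 pairs (x, y) ∈ F_7², evaluate f(x, y) mod 7. Record the zeros.
  x = 0: [0↦1, 1↦4, 2↦2, 3↦0, 4↦3, 5↦2, 6↦2]  zeros at y ∈ {3}
  x = 1: [0↦2, 1↦0, 2↦5, 3↦1, 4↦0, 5↦0, 6↦6]  zeros at y ∈ {1, 4, 5}
  x = 2: [0↦5, 1↦1, 2↦2, 3↦6, 4↦4, 5↦1, 6↦2]  zeros at y ∈ ∅
  x = 3: [0↦3, 1↦0, 2↦0, 3↦1, 4↦1, 5↦5, 6↦4]  zeros at y ∈ {1, 2}
  x = 4: [0↦3, 1↦4, 2↦6, 3↦0, 4↦5, 5↦5, 6↦5]  zeros at y ∈ {3}
  x = 5: [0↦5, 1↦6, 2↦6, 3↦3, 4↦2, 5↦1, 6↦5]  zeros at y ∈ ∅
  x = 6: [0↦2, 1↦6, 2↦0, 3↦3, 4↦6, 5↦0, 6↦4]  zeros at y ∈ {2, 5}
Collecting zeros: affine points = {(0, 3), (1, 1), (1, 4), (1, 5), (3, 1), (3, 2), (4, 3), (6, 2), (6, 5)}.
Total count |C(F_7)_aff| = 9.


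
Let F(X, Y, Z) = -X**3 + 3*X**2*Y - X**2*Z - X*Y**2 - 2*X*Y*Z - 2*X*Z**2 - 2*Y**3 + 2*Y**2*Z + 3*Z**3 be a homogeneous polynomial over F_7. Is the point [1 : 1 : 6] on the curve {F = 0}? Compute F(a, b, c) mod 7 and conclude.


F(1,1,6) ≡ 2 (mod 7); P is NOT on the curve.

Evaluate F(1, 1, 6) term-by-term (mod 7).
  -X**3 ↦ -1·1·1·1 = -1
  3*X**2*Y ↦ 3·1·1·1 = 3
  -X**2*Z ↦ -1·1·1·6 = -6
  -X*Y**2 ↦ -1·1·1·1 = -1
  -2*X*Y*Z ↦ -2·1·1·6 = -12
  -2*X*Z**2 ↦ -2·1·1·36 = -72
  -2*Y**3 ↦ -2·1·1·1 = -2
  2*Y**2*Z ↦ 2·1·1·6 = 12
  3*Z**3 ↦ 3·1·1·216 = 648
Sum: F(1, 1, 6) = (-1) + (3) + (-6) + (-1) + (-12) + (-72) + (-2) + (12) + (648) = 569.
Reducing mod 7: 569 ≡ 2 (mod 7).
Since F(a, b, c) ≡ 2 ≠ 0 (mod 7), P does NOT lie on the curve.


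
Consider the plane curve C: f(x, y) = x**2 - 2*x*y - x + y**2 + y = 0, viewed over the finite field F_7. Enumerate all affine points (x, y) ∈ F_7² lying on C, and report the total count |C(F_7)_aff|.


Affine F_7-points: {(0, 0), (0, 6), (1, 0), (1, 1), (2, 1), (2, 2), (3, 2), (3, 3), (4, 3), (4, 4), (5, 4), (5, 5), (6, 5), (6, 6)}; count = 14.

For each of the 49 pairs (x, y) ∈ F_7², evaluate f(x, y) mod 7. Record the zeros.
  x = 0: [0↦0, 1↦2, 2↦6, 3↦5, 4↦6, 5↦2, 6↦0]  zeros at y ∈ {0, 6}
  x = 1: [0↦0, 1↦0, 2↦2, 3↦6, 4↦5, 5↦6, 6↦2]  zeros at y ∈ {0, 1}
  x = 2: [0↦2, 1↦0, 2↦0, 3↦2, 4↦6, 5↦5, 6↦6]  zeros at y ∈ {1, 2}
  x = 3: [0↦6, 1↦2, 2↦0, 3↦0, 4↦2, 5↦6, 6↦5]  zeros at y ∈ {2, 3}
  x = 4: [0↦5, 1↦6, 2↦2, 3↦0, 4↦0, 5↦2, 6↦6]  zeros at y ∈ {3, 4}
  x = 5: [0↦6, 1↦5, 2↦6, 3↦2, 4↦0, 5↦0, 6↦2]  zeros at y ∈ {4, 5}
  x = 6: [0↦2, 1↦6, 2↦5, 3↦6, 4↦2, 5↦0, 6↦0]  zeros at y ∈ {5, 6}
Collecting zeros: affine points = {(0, 0), (0, 6), (1, 0), (1, 1), (2, 1), (2, 2), (3, 2), (3, 3), (4, 3), (4, 4), (5, 4), (5, 5), (6, 5), (6, 6)}.
Total count |C(F_7)_aff| = 14.


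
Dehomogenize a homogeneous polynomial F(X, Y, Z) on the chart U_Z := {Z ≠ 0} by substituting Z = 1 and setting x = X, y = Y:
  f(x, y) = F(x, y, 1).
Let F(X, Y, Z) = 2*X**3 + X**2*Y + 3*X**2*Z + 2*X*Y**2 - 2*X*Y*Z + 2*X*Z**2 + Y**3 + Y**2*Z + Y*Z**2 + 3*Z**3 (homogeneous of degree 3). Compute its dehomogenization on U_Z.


f(x, y) = 2*x**3 + x**2*y + 3*x**2 + 2*x*y**2 - 2*x*y + 2*x + y**3 + y**2 + y + 3

On U_Z we set Z = 1. Each monomial c·X^i·Y^j·Z^k in F becomes c·x^i·y^j·1^k = c·x^i·y^j.
Substituting Z = 1: F(X, Y, 1) = 2*x**3 + x**2*y + 3*x**2 + 2*x*y**2 - 2*x*y + 2*x + y**3 + y**2 + y + 3.
Note: deg(f) ≤ deg(F) = 3; strict inequality happens when F is divisible by Z (lost terms).


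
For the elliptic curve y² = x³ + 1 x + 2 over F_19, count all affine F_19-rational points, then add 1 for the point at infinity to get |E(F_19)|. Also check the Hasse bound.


Affine points = {(1, 2), (1, 17), (8, 3), (8, 16), (10, 9), (10, 10), (14, 9), (14, 10), (17, 7), (17, 12), (18, 0)}; affine count = 11; |E(F_19)| = 12.

Discriminant check: Δ ∝ 4a³ + 27b² = 4·1³ + 27·2² = 4·1 + 27·4 ≡ 17 (mod 19). Nonzero ⇒ E is nonsingular.
For each x ∈ F_19, compute rhs = x³ + 1·x + 2 mod 19, then count y ∈ F_19 with y² ≡ rhs.
  x = 0: rhs = 2, matching y values: none (0 points).
  x = 1: rhs = 4, matching y values: 2, 17 (2 points).
  x = 2: rhs = 12, matching y values: none (0 points).
  x = 3: rhs = 13, matching y values: none (0 points).
  x = 4: rhs = 13, matching y values: none (0 points).
  x = 5: rhs = 18, matching y values: none (0 points).
  x = 6: rhs = 15, matching y values: none (0 points).
  x = 7: rhs = 10, matching y values: none (0 points).
  x = 8: rhs = 9, matching y values: 3, 16 (2 points).
  x = 9: rhs = 18, matching y values: none (0 points).
  x = 10: rhs = 5, matching y values: 9, 10 (2 points).
  x = 11: rhs = 14, matching y values: none (0 points).
  x = 12: rhs = 13, matching y values: none (0 points).
  x = 13: rhs = 8, matching y values: none (0 points).
  x = 14: rhs = 5, matching y values: 9, 10 (2 points).
  x = 15: rhs = 10, matching y values: none (0 points).
  x = 16: rhs = 10, matching y values: none (0 points).
  x = 17: rhs = 11, matching y values: 7, 12 (2 points).
  x = 18: rhs = 0, matching y values: 0 (1 points).
Total affine count: 11.
Full point count |E(F_19)| = 11 + 1 = 12.
Hasse bound: |12 − (19+1)| = |-8| = 8 ≤ 2√19 ≈ 8.7178 ✓.


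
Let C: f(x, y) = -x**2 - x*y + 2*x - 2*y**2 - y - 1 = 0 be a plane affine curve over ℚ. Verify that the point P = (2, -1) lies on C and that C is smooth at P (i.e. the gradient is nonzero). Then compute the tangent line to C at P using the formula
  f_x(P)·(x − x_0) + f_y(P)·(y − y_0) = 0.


Tangent line at P: -x + y + 3 = 0.

Step 1: f(2, -1) = 0, so P lies on C.
Step 2: partial derivatives
  f_x(x, y) = -2*x - y + 2, f_y(x, y) = -x - 4*y - 1.
  f_x(P) = -1, f_y(P) = 1 (gradient nonzero, so P is smooth).
Step 3: tangent line at P: -1·(x − 2) + 1·(y − -1) = 0.
Expanding: -x + y + 3 = 0.


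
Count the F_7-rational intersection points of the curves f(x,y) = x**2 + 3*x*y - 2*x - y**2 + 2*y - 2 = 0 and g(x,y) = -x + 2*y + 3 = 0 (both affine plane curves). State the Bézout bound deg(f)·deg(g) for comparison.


Common zeros: ∅; count = 0; Bézout bound = 2.

deg(f) = 2, deg(g) = 1, so Bézout bound = 2.
Scan x ∈ F_7. For each x, list the y ∈ F_7 with f(x, y) ≡ 0 and those with g(x, y) ≡ 0 (mod 7); the common zeros in that column are the intersection.
  x = 0: f ≡ 0 at y ∈ ∅; g ≡ 0 at y ∈ {2}; common: ∅.
  x = 1: f ≡ 0 at y ∈ ∅; g ≡ 0 at y ∈ {6}; common: ∅.
  x = 2: f ≡ 0 at y ∈ {4}; g ≡ 0 at y ∈ {3}; common: ∅.
  x = 3: f ≡ 0 at y ∈ ∅; g ≡ 0 at y ∈ {0}; common: ∅.
  x = 4: f ≡ 0 at y ∈ ∅; g ≡ 0 at y ∈ {4}; common: ∅.
  x = 5: f ≡ 0 at y ∈ ∅; g ≡ 0 at y ∈ {1}; common: ∅.
  x = 6: f ≡ 0 at y ∈ ∅; g ≡ 0 at y ∈ {5}; common: ∅.
Collecting: common zeros = ∅, so the count is 0.
Comparison with the Bézout bound: 0 ≤ 2 = deg(f)·deg(g), as expected for curves with no common component (the affine F_7-count falls short of the bound because intersections may lie at infinity, over extension fields, or carry multiplicity).


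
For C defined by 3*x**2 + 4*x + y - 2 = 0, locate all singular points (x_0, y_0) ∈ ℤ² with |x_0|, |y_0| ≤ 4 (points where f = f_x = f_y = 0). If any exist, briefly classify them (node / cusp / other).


No singular points in the scanned grid; C is smooth there.

Compute partial derivatives:
  f_x = 6*x + 4.
  f_y = 1.
f_y = 1 is a nonzero constant, so f_y never vanishes: no point (x, y) can satisfy f = f_x = f_y = 0. In particular no (x, y) ∈ {−4, ..., 4}² is singular; the curve is smooth.


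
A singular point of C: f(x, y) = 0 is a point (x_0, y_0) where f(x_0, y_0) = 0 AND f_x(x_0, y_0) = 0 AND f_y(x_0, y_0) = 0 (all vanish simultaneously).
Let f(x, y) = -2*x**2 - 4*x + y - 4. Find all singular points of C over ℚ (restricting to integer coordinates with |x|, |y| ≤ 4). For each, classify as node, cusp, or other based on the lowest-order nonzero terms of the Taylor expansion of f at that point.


No singular points in the scanned grid; C is smooth there.

Compute partial derivatives:
  f_x = -4*x - 4.
  f_y = 1.
f_y = 1 is a nonzero constant, so f_y never vanishes: no point (x, y) can satisfy f = f_x = f_y = 0. In particular no (x, y) ∈ {−4, ..., 4}² is singular; the curve is smooth.


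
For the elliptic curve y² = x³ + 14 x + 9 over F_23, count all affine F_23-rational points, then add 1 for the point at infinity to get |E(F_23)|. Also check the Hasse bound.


Affine points = {(0, 3), (0, 20), (1, 1), (1, 22), (3, 3), (3, 20), (7, 6), (7, 17), (8, 9), (8, 14), (9, 6), (9, 17), (15, 11), (15, 12), (17, 10), (17, 13), (19, 2), (19, 21), (20, 3), (20, 20)}; affine count = 20; |E(F_23)| = 21.

Discriminant check: Δ ∝ 4a³ + 27b² = 4·14³ + 27·9² = 4·2744 + 27·81 ≡ 7 (mod 23). Nonzero ⇒ E is nonsingular.
For each x ∈ F_23, compute rhs = x³ + 14·x + 9 mod 23, then count y ∈ F_23 with y² ≡ rhs.
  x = 0: rhs = 9, matching y values: 3, 20 (2 points).
  x = 1: rhs = 1, matching y values: 1, 22 (2 points).
  x = 2: rhs = 22, matching y values: none (0 points).
  x = 3: rhs = 9, matching y values: 3, 20 (2 points).
  x = 4: rhs = 14, matching y values: none (0 points).
  x = 5: rhs = 20, matching y values: none (0 points).
  x = 6: rhs = 10, matching y values: none (0 points).
  x = 7: rhs = 13, matching y values: 6, 17 (2 points).
  x = 8: rhs = 12, matching y values: 9, 14 (2 points).
  x = 9: rhs = 13, matching y values: 6, 17 (2 points).
  x = 10: rhs = 22, matching y values: none (0 points).
  x = 11: rhs = 22, matching y values: none (0 points).
  x = 12: rhs = 19, matching y values: none (0 points).
  x = 13: rhs = 19, matching y values: none (0 points).
  x = 14: rhs = 5, matching y values: none (0 points).
  x = 15: rhs = 6, matching y values: 11, 12 (2 points).
  x = 16: rhs = 5, matching y values: none (0 points).
  x = 17: rhs = 8, matching y values: 10, 13 (2 points).
  x = 18: rhs = 21, matching y values: none (0 points).
  x = 19: rhs = 4, matching y values: 2, 21 (2 points).
  x = 20: rhs = 9, matching y values: 3, 20 (2 points).
  x = 21: rhs = 19, matching y values: none (0 points).
  x = 22: rhs = 17, matching y values: none (0 points).
Total affine count: 20.
Full point count |E(F_23)| = 20 + 1 = 21.
Hasse bound: |21 − (23+1)| = |-3| = 3 ≤ 2√23 ≈ 9.5917 ✓.


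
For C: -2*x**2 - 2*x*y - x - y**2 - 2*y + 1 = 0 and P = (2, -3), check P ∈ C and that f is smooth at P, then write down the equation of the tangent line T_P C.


Tangent line at P: 6 - 3*x = 0.

Step 1: f(2, -3) = 0, so P lies on C.
Step 2: partial derivatives
  f_x(x, y) = -4*x - 2*y - 1, f_y(x, y) = -2*x - 2*y - 2.
  f_x(P) = -3, f_y(P) = 0 (gradient nonzero, so P is smooth).
Step 3: tangent line at P: -3·(x − 2) + 0·(y − -3) = 0.
Expanding: 6 - 3*x = 0.


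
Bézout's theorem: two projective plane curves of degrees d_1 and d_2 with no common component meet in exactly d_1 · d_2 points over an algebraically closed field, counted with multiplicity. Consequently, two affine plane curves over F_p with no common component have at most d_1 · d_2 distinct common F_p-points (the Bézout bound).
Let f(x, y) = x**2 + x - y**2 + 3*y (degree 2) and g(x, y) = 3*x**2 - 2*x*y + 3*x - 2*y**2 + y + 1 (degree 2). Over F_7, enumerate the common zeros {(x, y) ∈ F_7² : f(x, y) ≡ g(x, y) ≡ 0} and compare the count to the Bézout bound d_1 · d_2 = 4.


Common zeros: {(0, 3)}; count = 1; Bézout bound = 4.

deg(f) = 2, deg(g) = 2, so Bézout bound = 4.
Scan x ∈ F_7. For each x, list the y ∈ F_7 with f(x, y) ≡ 0 and those with g(x, y) ≡ 0 (mod 7); the common zeros in that column are the intersection.
  x = 0: f ≡ 0 at y ∈ {0, 3}; g ≡ 0 at y ∈ {1, 3}; common: {3}.
  x = 1: f ≡ 0 at y ∈ ∅; g ≡ 0 at y ∈ {0, 3}; common: ∅.
  x = 2: f ≡ 0 at y ∈ ∅; g ≡ 0 at y ∈ {1}; common: ∅.
  x = 3: f ≡ 0 at y ∈ {1, 2}; g ≡ 0 at y ∈ ∅; common: ∅.
  x = 4: f ≡ 0 at y ∈ ∅; g ≡ 0 at y ∈ ∅; common: ∅.
  x = 5: f ≡ 0 at y ∈ ∅; g ≡ 0 at y ∈ {0, 6}; common: ∅.
  x = 6: f ≡ 0 at y ∈ {0, 3}; g ≡ 0 at y ∈ ∅; common: ∅.
Collecting: common zeros = {(0, 3)}, so the count is 1.
Comparison with the Bézout bound: 1 ≤ 4 = deg(f)·deg(g), as expected for curves with no common component (the affine F_7-count falls short of the bound because intersections may lie at infinity, over extension fields, or carry multiplicity).


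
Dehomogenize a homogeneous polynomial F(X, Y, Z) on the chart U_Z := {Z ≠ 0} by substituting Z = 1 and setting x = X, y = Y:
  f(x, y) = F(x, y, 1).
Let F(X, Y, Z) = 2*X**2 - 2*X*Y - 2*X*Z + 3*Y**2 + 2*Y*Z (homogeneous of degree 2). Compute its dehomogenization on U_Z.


f(x, y) = 2*x**2 - 2*x*y - 2*x + 3*y**2 + 2*y

On U_Z we set Z = 1. Each monomial c·X^i·Y^j·Z^k in F becomes c·x^i·y^j·1^k = c·x^i·y^j.
Substituting Z = 1: F(X, Y, 1) = 2*x**2 - 2*x*y - 2*x + 3*y**2 + 2*y.
Note: deg(f) ≤ deg(F) = 2; strict inequality happens when F is divisible by Z (lost terms).


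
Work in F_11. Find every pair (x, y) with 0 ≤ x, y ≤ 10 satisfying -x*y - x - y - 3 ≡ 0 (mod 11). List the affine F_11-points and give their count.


Affine F_11-points: {(0, 8), (1, 9), (2, 2), (3, 4), (4, 3), (5, 6), (6, 5), (7, 7), (8, 0), (9, 1)}; count = 10.

For each of the 121 pairs (x, y) ∈ F_11², evaluate f(x, y) mod 11. Record the zeros.
  x = 0: [0↦8, 1↦7, 2↦6, 3↦5, 4↦4, 5↦3, 6↦2, 7↦1, 8↦0, 9↦10, 10↦9]  zeros at y ∈ {8}
  x = 1: [0↦7, 1↦5, 2↦3, 3↦1, 4↦10, 5↦8, 6↦6, 7↦4, 8↦2, 9↦0, 10↦9]  zeros at y ∈ {9}
  x = 2: [0↦6, 1↦3, 2↦0, 3↦8, 4↦5, 5↦2, 6↦10, 7↦7, 8↦4, 9↦1, 10↦9]  zeros at y ∈ {2}
  x = 3: [0↦5, 1↦1, 2↦8, 3↦4, 4↦0, 5↦7, 6↦3, 7↦10, 8↦6, 9↦2, 10↦9]  zeros at y ∈ {4}
  x = 4: [0↦4, 1↦10, 2↦5, 3↦0, 4↦6, 5↦1, 6↦7, 7↦2, 8↦8, 9↦3, 10↦9]  zeros at y ∈ {3}
  x = 5: [0↦3, 1↦8, 2↦2, 3↦7, 4↦1, 5↦6, 6↦0, 7↦5, 8↦10, 9↦4, 10↦9]  zeros at y ∈ {6}
  x = 6: [0↦2, 1↦6, 2↦10, 3↦3, 4↦7, 5↦0, 6↦4, 7↦8, 8↦1, 9↦5, 10↦9]  zeros at y ∈ {5}
  x = 7: [0↦1, 1↦4, 2↦7, 3↦10, 4↦2, 5↦5, 6↦8, 7↦0, 8↦3, 9↦6, 10↦9]  zeros at y ∈ {7}
  x = 8: [0↦0, 1↦2, 2↦4, 3↦6, 4↦8, 5↦10, 6↦1, 7↦3, 8↦5, 9↦7, 10↦9]  zeros at y ∈ {0}
  x = 9: [0↦10, 1↦0, 2↦1, 3↦2, 4↦3, 5↦4, 6↦5, 7↦6, 8↦7, 9↦8, 10↦9]  zeros at y ∈ {1}
  x = 10: [0↦9, 1↦9, 2↦9, 3↦9, 4↦9, 5↦9, 6↦9, 7↦9, 8↦9, 9↦9, 10↦9]  zeros at y ∈ ∅
Collecting zeros: affine points = {(0, 8), (1, 9), (2, 2), (3, 4), (4, 3), (5, 6), (6, 5), (7, 7), (8, 0), (9, 1)}.
Total count |C(F_11)_aff| = 10.


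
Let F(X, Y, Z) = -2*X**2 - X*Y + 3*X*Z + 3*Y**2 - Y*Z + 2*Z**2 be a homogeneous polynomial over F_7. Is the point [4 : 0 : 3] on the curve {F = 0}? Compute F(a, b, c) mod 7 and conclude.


F(4,0,3) ≡ 1 (mod 7); P is NOT on the curve.

Evaluate F(4, 0, 3) term-by-term (mod 7).
  -2*X**2 ↦ -2·16·1·1 = -32
  -X*Y ↦ -1·4·0·1 = 0
  3*X*Z ↦ 3·4·1·3 = 36
  3*Y**2 ↦ 3·1·0·1 = 0
  -Y*Z ↦ -1·1·0·3 = 0
  2*Z**2 ↦ 2·1·1·9 = 18
Sum: F(4, 0, 3) = (-32) + (0) + (36) + (0) + (0) + (18) = 22.
Reducing mod 7: 22 ≡ 1 (mod 7).
Since F(a, b, c) ≡ 1 ≠ 0 (mod 7), P does NOT lie on the curve.


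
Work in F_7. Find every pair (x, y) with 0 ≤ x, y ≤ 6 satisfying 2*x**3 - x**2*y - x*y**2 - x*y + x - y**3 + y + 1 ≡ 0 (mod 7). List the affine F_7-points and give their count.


Affine F_7-points: {(0, 5), (1, 3), (2, 2), (3, 4), (4, 0)}; count = 5.

For each of the 49 pairs (x, y) ∈ F_7², evaluate f(x, y) mod 7. Record the zeros.
  x = 0: [0↦1, 1↦1, 2↦2, 3↦5, 4↦4, 5↦0, 6↦1]  zeros at y ∈ {5}
  x = 1: [0↦4, 1↦1, 2↦4, 3↦0, 4↦4, 5↦3, 6↦5]  zeros at y ∈ {3}
  x = 2: [0↦5, 1↦4, 2↦0, 3↦1, 4↦1, 5↦1, 6↦2]  zeros at y ∈ {2}
  x = 3: [0↦2, 1↦1, 2↦2, 3↦6, 4↦0, 5↦6, 6↦4]  zeros at y ∈ {4}
  x = 4: [0↦0, 1↦4, 2↦1, 3↦6, 4↦6, 5↦2, 6↦2]  zeros at y ∈ {0}
  x = 5: [0↦4, 1↦4, 2↦2, 3↦6, 4↦3, 5↦1, 6↦1]  zeros at y ∈ ∅
  x = 6: [0↦5, 1↦6, 2↦3, 3↦4, 4↦3, 5↦1, 6↦6]  zeros at y ∈ ∅
Collecting zeros: affine points = {(0, 5), (1, 3), (2, 2), (3, 4), (4, 0)}.
Total count |C(F_7)_aff| = 5.


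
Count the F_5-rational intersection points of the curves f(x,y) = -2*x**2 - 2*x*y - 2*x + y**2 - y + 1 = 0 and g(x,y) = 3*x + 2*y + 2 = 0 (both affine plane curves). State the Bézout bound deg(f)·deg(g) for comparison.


Common zeros: {(2, 1)}; count = 1; Bézout bound = 2.

deg(f) = 2, deg(g) = 1, so Bézout bound = 2.
Scan x ∈ F_5. For each x, list the y ∈ F_5 with f(x, y) ≡ 0 and those with g(x, y) ≡ 0 (mod 5); the common zeros in that column are the intersection.
  x = 0: f ≡ 0 at y ∈ ∅; g ≡ 0 at y ∈ {4}; common: ∅.
  x = 1: f ≡ 0 at y ∈ {1, 2}; g ≡ 0 at y ∈ {0}; common: ∅.
  x = 2: f ≡ 0 at y ∈ {1, 4}; g ≡ 0 at y ∈ {1}; common: {1}.
  x = 3: f ≡ 0 at y ∈ {3, 4}; g ≡ 0 at y ∈ {2}; common: ∅.
  x = 4: f ≡ 0 at y ∈ ∅; g ≡ 0 at y ∈ {3}; common: ∅.
Collecting: common zeros = {(2, 1)}, so the count is 1.
Comparison with the Bézout bound: 1 ≤ 2 = deg(f)·deg(g), as expected for curves with no common component (the affine F_5-count falls short of the bound because intersections may lie at infinity, over extension fields, or carry multiplicity).


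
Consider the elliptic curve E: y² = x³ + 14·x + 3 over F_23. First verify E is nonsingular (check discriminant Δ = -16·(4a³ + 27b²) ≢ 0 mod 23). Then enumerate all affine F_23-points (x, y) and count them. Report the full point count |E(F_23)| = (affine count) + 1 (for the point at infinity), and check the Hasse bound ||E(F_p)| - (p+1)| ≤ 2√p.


Affine points = {(0, 7), (0, 16), (1, 8), (1, 15), (2, 4), (2, 19), (3, 7), (3, 16), (4, 10), (4, 13), (6, 2), (6, 21), (8, 11), (8, 12), (10, 4), (10, 19), (11, 4), (11, 19), (12, 6), (12, 17), (13, 6), (13, 17), (15, 0), (17, 5), (17, 18), (20, 7), (20, 16), (21, 6), (21, 17)}; affine count = 29; |E(F_23)| = 30.

Discriminant check: Δ ∝ 4a³ + 27b² = 4·14³ + 27·3² = 4·2744 + 27·9 ≡ 18 (mod 23). Nonzero ⇒ E is nonsingular.
For each x ∈ F_23, compute rhs = x³ + 14·x + 3 mod 23, then count y ∈ F_23 with y² ≡ rhs.
  x = 0: rhs = 3, matching y values: 7, 16 (2 points).
  x = 1: rhs = 18, matching y values: 8, 15 (2 points).
  x = 2: rhs = 16, matching y values: 4, 19 (2 points).
  x = 3: rhs = 3, matching y values: 7, 16 (2 points).
  x = 4: rhs = 8, matching y values: 10, 13 (2 points).
  x = 5: rhs = 14, matching y values: none (0 points).
  x = 6: rhs = 4, matching y values: 2, 21 (2 points).
  x = 7: rhs = 7, matching y values: none (0 points).
  x = 8: rhs = 6, matching y values: 11, 12 (2 points).
  x = 9: rhs = 7, matching y values: none (0 points).
  x = 10: rhs = 16, matching y values: 4, 19 (2 points).
  x = 11: rhs = 16, matching y values: 4, 19 (2 points).
  x = 12: rhs = 13, matching y values: 6, 17 (2 points).
  x = 13: rhs = 13, matching y values: 6, 17 (2 points).
  x = 14: rhs = 22, matching y values: none (0 points).
  x = 15: rhs = 0, matching y values: 0 (1 points).
  x = 16: rhs = 22, matching y values: none (0 points).
  x = 17: rhs = 2, matching y values: 5, 18 (2 points).
  x = 18: rhs = 15, matching y values: none (0 points).
  x = 19: rhs = 21, matching y values: none (0 points).
  x = 20: rhs = 3, matching y values: 7, 16 (2 points).
  x = 21: rhs = 13, matching y values: 6, 17 (2 points).
  x = 22: rhs = 11, matching y values: none (0 points).
Total affine count: 29.
Full point count |E(F_23)| = 29 + 1 = 30.
Hasse bound: |30 − (23+1)| = |6| = 6 ≤ 2√23 ≈ 9.5917 ✓.


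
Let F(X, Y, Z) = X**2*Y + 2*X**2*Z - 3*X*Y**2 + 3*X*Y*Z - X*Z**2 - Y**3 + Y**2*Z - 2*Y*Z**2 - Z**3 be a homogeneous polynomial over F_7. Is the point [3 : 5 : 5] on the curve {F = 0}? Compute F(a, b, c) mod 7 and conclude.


F(3,5,5) ≡ 0 (mod 7); P is on the curve.

Evaluate F(3, 5, 5) term-by-term (mod 7).
  X**2*Y ↦ 1·9·5·1 = 45
  2*X**2*Z ↦ 2·9·1·5 = 90
  -3*X*Y**2 ↦ -3·3·25·1 = -225
  3*X*Y*Z ↦ 3·3·5·5 = 225
  -X*Z**2 ↦ -1·3·1·25 = -75
  -Y**3 ↦ -1·1·125·1 = -125
  Y**2*Z ↦ 1·1·25·5 = 125
  -2*Y*Z**2 ↦ -2·1·5·25 = -250
  -Z**3 ↦ -1·1·1·125 = -125
Sum: F(3, 5, 5) = (45) + (90) + (-225) + (225) + (-75) + (-125) + (125) + (-250) + (-125) = -315.
Reducing mod 7: -315 ≡ 0 (mod 7).
Since F(a, b, c) ≡ 0 (mod 7), P lies on the curve.


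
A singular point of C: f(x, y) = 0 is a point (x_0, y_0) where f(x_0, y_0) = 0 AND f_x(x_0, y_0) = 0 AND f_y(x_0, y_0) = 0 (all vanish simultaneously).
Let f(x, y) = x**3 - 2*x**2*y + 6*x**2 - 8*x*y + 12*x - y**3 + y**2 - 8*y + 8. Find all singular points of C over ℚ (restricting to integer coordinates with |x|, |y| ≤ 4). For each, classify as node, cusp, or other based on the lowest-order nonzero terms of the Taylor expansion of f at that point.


Singular points: {(-2, 0)}; classification: cusp.

Compute partial derivatives:
  f_x = 3*x**2 - 4*x*y + 12*x - 8*y + 12.
  f_y = -2*x**2 - 8*x - 3*y**2 + 2*y - 8.
Scan x_0 ∈ {−4, ..., 4}. For each x_0, f_y(x_0, y) is a polynomial in y; find its integer roots y ∈ {−4, ..., 4}, then test f_x and f at those candidates.
  x = -4: f_y(-4, y) = -3*y**2 + 2*y - 8; no integer root y with |y| ≤ 4.
  x = -3: f_y(-3, y) = -3*y**2 + 2*y - 2; no integer root y with |y| ≤ 4.
  x = -2: f_y(-2, y) = -3*y**2 + 2*y; vanishes at y ∈ {0}. (-2, 0): f_x = 0, f = 0 — SINGULAR.
  x = -1: f_y(-1, y) = -3*y**2 + 2*y - 2; no integer root y with |y| ≤ 4.
  x = 0: f_y(0, y) = -3*y**2 + 2*y - 8; no integer root y with |y| ≤ 4.
  x = 1: f_y(1, y) = -3*y**2 + 2*y - 18; no integer root y with |y| ≤ 4.
  x = 2: f_y(2, y) = -3*y**2 + 2*y - 32; no integer root y with |y| ≤ 4.
  x = 3: f_y(3, y) = -3*y**2 + 2*y - 50; no integer root y with |y| ≤ 4.
  x = 4: f_y(4, y) = -3*y**2 + 2*y - 72; no integer root y with |y| ≤ 4.
Only singular point on the grid: (-2, 0).
Classify: substitute x = -2 + u, y = 0 + v and expand: f = u**3 - 2*u**2*v - v**3 + v**2.
No constant or linear terms (consistent with a singular point). Quadratic part: v**2. Cubic part: u**3 - 2*u**2*v - v**3.
The quadratic part v**2 is a perfect square, so there is a single (double) tangent line v = 0, i.e. y = 0. Restricting the cubic part to that line (v = 0) leaves u**3 ≠ 0, so f is not divisible by v and the branch is v² ≈ -u**3 to lowest order — this is a cusp.
Classification: cusp.


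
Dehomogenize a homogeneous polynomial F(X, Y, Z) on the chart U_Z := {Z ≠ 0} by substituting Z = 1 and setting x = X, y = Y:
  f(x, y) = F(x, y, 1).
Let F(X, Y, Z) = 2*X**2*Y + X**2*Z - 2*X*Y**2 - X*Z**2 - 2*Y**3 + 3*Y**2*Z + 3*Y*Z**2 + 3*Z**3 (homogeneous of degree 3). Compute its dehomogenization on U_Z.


f(x, y) = 2*x**2*y + x**2 - 2*x*y**2 - x - 2*y**3 + 3*y**2 + 3*y + 3

On U_Z we set Z = 1. Each monomial c·X^i·Y^j·Z^k in F becomes c·x^i·y^j·1^k = c·x^i·y^j.
Substituting Z = 1: F(X, Y, 1) = 2*x**2*y + x**2 - 2*x*y**2 - x - 2*y**3 + 3*y**2 + 3*y + 3.
Note: deg(f) ≤ deg(F) = 3; strict inequality happens when F is divisible by Z (lost terms).


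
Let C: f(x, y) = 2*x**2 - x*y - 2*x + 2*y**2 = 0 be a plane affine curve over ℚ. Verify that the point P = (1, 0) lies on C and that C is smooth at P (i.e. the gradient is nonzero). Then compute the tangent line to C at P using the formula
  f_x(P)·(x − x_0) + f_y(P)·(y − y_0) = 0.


Tangent line at P: 2*x - y - 2 = 0.

Step 1: f(1, 0) = 0, so P lies on C.
Step 2: partial derivatives
  f_x(x, y) = 4*x - y - 2, f_y(x, y) = -x + 4*y.
  f_x(P) = 2, f_y(P) = -1 (gradient nonzero, so P is smooth).
Step 3: tangent line at P: 2·(x − 1) + -1·(y − 0) = 0.
Expanding: 2*x - y - 2 = 0.


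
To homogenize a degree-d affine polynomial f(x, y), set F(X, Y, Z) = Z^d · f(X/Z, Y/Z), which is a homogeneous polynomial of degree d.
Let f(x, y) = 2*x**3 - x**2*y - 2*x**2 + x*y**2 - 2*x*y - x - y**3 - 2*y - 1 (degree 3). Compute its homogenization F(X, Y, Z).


F(X, Y, Z) = 2*X**3 - X**2*Y - 2*X**2*Z + X*Y**2 - 2*X*Y*Z - X*Z**2 - Y**3 - 2*Y*Z**2 - Z**3

deg(f) = 3.
Substitute x = X/Z, y = Y/Z into f, then multiply by Z^3.
  monomial 2·x^3·y^0 ↦ 2·X^3·Y^0·Z^0.
  monomial -1·x^2·y^1 ↦ -1·X^2·Y^1·Z^0.
  monomial -2·x^2·y^0 ↦ -2·X^2·Y^0·Z^1.
  monomial 1·x^1·y^2 ↦ 1·X^1·Y^2·Z^0.
  monomial -2·x^1·y^1 ↦ -2·X^1·Y^1·Z^1.
  monomial -1·x^1·y^0 ↦ -1·X^1·Y^0·Z^2.
  monomial -1·x^0·y^3 ↦ -1·X^0·Y^3·Z^0.
  monomial -2·x^0·y^1 ↦ -2·X^0·Y^1·Z^2.
  monomial -1·x^0·y^0 ↦ -1·X^0·Y^0·Z^3.
Collecting: F(X, Y, Z) = 2*X**3 - X**2*Y - 2*X**2*Z + X*Y**2 - 2*X*Y*Z - X*Z**2 - Y**3 - 2*Y*Z**2 - Z**3.


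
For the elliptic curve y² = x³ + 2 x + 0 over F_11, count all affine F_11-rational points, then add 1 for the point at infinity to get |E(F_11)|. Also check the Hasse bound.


Affine points = {(0, 0), (1, 5), (1, 6), (2, 1), (2, 10), (3, 0), (5, 5), (5, 6), (7, 4), (7, 7), (8, 0)}; affine count = 11; |E(F_11)| = 12.

Discriminant check: Δ ∝ 4a³ + 27b² = 4·2³ + 27·0² = 4·8 + 27·0 ≡ 10 (mod 11). Nonzero ⇒ E is nonsingular.
For each x ∈ F_11, compute rhs = x³ + 2·x + 0 mod 11, then count y ∈ F_11 with y² ≡ rhs.
  x = 0: rhs = 0, matching y values: 0 (1 points).
  x = 1: rhs = 3, matching y values: 5, 6 (2 points).
  x = 2: rhs = 1, matching y values: 1, 10 (2 points).
  x = 3: rhs = 0, matching y values: 0 (1 points).
  x = 4: rhs = 6, matching y values: none (0 points).
  x = 5: rhs = 3, matching y values: 5, 6 (2 points).
  x = 6: rhs = 8, matching y values: none (0 points).
  x = 7: rhs = 5, matching y values: 4, 7 (2 points).
  x = 8: rhs = 0, matching y values: 0 (1 points).
  x = 9: rhs = 10, matching y values: none (0 points).
  x = 10: rhs = 8, matching y values: none (0 points).
Total affine count: 11.
Full point count |E(F_11)| = 11 + 1 = 12.
Hasse bound: |12 − (11+1)| = |0| = 0 ≤ 2√11 ≈ 6.6332 ✓.


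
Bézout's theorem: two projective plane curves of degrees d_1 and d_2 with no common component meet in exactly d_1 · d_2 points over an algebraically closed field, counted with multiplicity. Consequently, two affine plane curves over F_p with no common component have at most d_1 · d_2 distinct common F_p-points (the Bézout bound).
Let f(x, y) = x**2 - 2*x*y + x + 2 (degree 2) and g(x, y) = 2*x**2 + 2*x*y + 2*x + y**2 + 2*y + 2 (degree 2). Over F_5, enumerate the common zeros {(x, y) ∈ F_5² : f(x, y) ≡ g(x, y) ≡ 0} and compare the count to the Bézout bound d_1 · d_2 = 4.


Common zeros: {(2, 2)}; count = 1; Bézout bound = 4.

deg(f) = 2, deg(g) = 2, so Bézout bound = 4.
Scan x ∈ F_5. For each x, list the y ∈ F_5 with f(x, y) ≡ 0 and those with g(x, y) ≡ 0 (mod 5); the common zeros in that column are the intersection.
  x = 0: f ≡ 0 at y ∈ ∅; g ≡ 0 at y ∈ {1, 2}; common: ∅.
  x = 1: f ≡ 0 at y ∈ {2}; g ≡ 0 at y ∈ ∅; common: ∅.
  x = 2: f ≡ 0 at y ∈ {2}; g ≡ 0 at y ∈ {2}; common: {2}.
  x = 3: f ≡ 0 at y ∈ {4}; g ≡ 0 at y ∈ {1}; common: ∅.
  x = 4: f ≡ 0 at y ∈ {4}; g ≡ 0 at y ∈ ∅; common: ∅.
Collecting: common zeros = {(2, 2)}, so the count is 1.
Comparison with the Bézout bound: 1 ≤ 4 = deg(f)·deg(g), as expected for curves with no common component (the affine F_5-count falls short of the bound because intersections may lie at infinity, over extension fields, or carry multiplicity).


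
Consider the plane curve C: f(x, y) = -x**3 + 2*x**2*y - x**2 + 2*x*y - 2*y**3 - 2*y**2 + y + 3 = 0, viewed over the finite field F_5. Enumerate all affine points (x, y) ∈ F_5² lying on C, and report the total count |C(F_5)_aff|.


Affine F_5-points: {(0, 1), (2, 1), (3, 3), (4, 1)}; count = 4.

For each of the 25 pairs (x, y) ∈ F_5², evaluate f(x, y) mod 5. Record the zeros.
  x = 0: [0↦3, 1↦0, 2↦1, 3↦4, 4↦2]  zeros at y ∈ {1}
  x = 1: [0↦1, 1↦2, 2↦2, 3↦4, 4↦1]  zeros at y ∈ ∅
  x = 2: [0↦1, 1↦0, 2↦3, 3↦3, 4↦3]  zeros at y ∈ {1}
  x = 3: [0↦2, 1↦3, 2↦3, 3↦0, 4↦2]  zeros at y ∈ {3}
  x = 4: [0↦3, 1↦0, 2↦1, 3↦4, 4↦2]  zeros at y ∈ {1}
Collecting zeros: affine points = {(0, 1), (2, 1), (3, 3), (4, 1)}.
Total count |C(F_5)_aff| = 4.


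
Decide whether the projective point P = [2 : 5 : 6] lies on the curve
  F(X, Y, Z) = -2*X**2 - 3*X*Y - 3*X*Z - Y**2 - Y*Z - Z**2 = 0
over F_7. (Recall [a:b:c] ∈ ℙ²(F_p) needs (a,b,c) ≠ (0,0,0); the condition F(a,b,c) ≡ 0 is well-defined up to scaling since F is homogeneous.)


F(2,5,6) ≡ 3 (mod 7); P is NOT on the curve.

Evaluate F(2, 5, 6) term-by-term (mod 7).
  -2*X**2 ↦ -2·4·1·1 = -8
  -3*X*Y ↦ -3·2·5·1 = -30
  -3*X*Z ↦ -3·2·1·6 = -36
  -Y**2 ↦ -1·1·25·1 = -25
  -Y*Z ↦ -1·1·5·6 = -30
  -Z**2 ↦ -1·1·1·36 = -36
Sum: F(2, 5, 6) = (-8) + (-30) + (-36) + (-25) + (-30) + (-36) = -165.
Reducing mod 7: -165 ≡ 3 (mod 7).
Since F(a, b, c) ≡ 3 ≠ 0 (mod 7), P does NOT lie on the curve.


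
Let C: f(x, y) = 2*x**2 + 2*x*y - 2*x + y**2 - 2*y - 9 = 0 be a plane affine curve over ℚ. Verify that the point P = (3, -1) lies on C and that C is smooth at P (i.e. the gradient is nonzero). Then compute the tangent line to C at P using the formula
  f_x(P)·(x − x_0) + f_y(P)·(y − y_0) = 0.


Tangent line at P: 8*x + 2*y - 22 = 0.

Step 1: f(3, -1) = 0, so P lies on C.
Step 2: partial derivatives
  f_x(x, y) = 4*x + 2*y - 2, f_y(x, y) = 2*x + 2*y - 2.
  f_x(P) = 8, f_y(P) = 2 (gradient nonzero, so P is smooth).
Step 3: tangent line at P: 8·(x − 3) + 2·(y − -1) = 0.
Expanding: 8*x + 2*y - 22 = 0.


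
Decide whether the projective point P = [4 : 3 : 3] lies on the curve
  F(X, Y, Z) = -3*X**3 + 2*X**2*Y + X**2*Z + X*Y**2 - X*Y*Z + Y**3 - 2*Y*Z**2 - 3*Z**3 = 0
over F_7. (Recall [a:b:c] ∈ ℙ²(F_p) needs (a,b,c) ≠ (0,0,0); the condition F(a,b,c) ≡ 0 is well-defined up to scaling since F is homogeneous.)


F(4,3,3) ≡ 5 (mod 7); P is NOT on the curve.

Evaluate F(4, 3, 3) term-by-term (mod 7).
  -3*X**3 ↦ -3·64·1·1 = -192
  2*X**2*Y ↦ 2·16·3·1 = 96
  X**2*Z ↦ 1·16·1·3 = 48
  X*Y**2 ↦ 1·4·9·1 = 36
  -X*Y*Z ↦ -1·4·3·3 = -36
  Y**3 ↦ 1·1·27·1 = 27
  -2*Y*Z**2 ↦ -2·1·3·9 = -54
  -3*Z**3 ↦ -3·1·1·27 = -81
Sum: F(4, 3, 3) = (-192) + (96) + (48) + (36) + (-36) + (27) + (-54) + (-81) = -156.
Reducing mod 7: -156 ≡ 5 (mod 7).
Since F(a, b, c) ≡ 5 ≠ 0 (mod 7), P does NOT lie on the curve.


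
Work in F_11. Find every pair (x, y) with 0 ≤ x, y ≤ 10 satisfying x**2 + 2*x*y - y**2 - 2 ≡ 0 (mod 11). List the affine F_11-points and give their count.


Affine F_11-points: {(0, 3), (0, 8), (1, 1), (3, 7), (3, 10), (5, 3), (5, 7), (6, 4), (6, 8), (8, 1), (8, 4), (10, 10)}; count = 12.

For each of the 121 pairs (x, y) ∈ F_11², evaluate f(x, y) mod 11. Record the zeros.
  x = 0: [0↦9, 1↦8, 2↦5, 3↦0, 4↦4, 5↦6, 6↦6, 7↦4, 8↦0, 9↦5, 10↦8]  zeros at y ∈ {3, 8}
  x = 1: [0↦10, 1↦0, 2↦10, 3↦7, 4↦2, 5↦6, 6↦8, 7↦8, 8↦6, 9↦2, 10↦7]  zeros at y ∈ {1}
  x = 2: [0↦2, 1↦5, 2↦6, 3↦5, 4↦2, 5↦8, 6↦1, 7↦3, 8↦3, 9↦1, 10↦8]  zeros at y ∈ ∅
  x = 3: [0↦7, 1↦1, 2↦4, 3↦5, 4↦4, 5↦1, 6↦7, 7↦0, 8↦2, 9↦2, 10↦0]  zeros at y ∈ {7, 10}
  x = 4: [0↦3, 1↦10, 2↦4, 3↦7, 4↦8, 5↦7, 6↦4, 7↦10, 8↦3, 9↦5, 10↦5]  zeros at y ∈ ∅
  x = 5: [0↦1, 1↦10, 2↦6, 3↦0, 4↦3, 5↦4, 6↦3, 7↦0, 8↦6, 9↦10, 10↦1]  zeros at y ∈ {3, 7}
  x = 6: [0↦1, 1↦1, 2↦10, 3↦6, 4↦0, 5↦3, 6↦4, 7↦3, 8↦0, 9↦6, 10↦10]  zeros at y ∈ {4, 8}
  x = 7: [0↦3, 1↦5, 2↦5, 3↦3, 4↦10, 5↦4, 6↦7, 7↦8, 8↦7, 9↦4, 10↦10]  zeros at y ∈ ∅
  x = 8: [0↦7, 1↦0, 2↦2, 3↦2, 4↦0, 5↦7, 6↦1, 7↦4, 8↦5, 9↦4, 10↦1]  zeros at y ∈ {1, 4}
  x = 9: [0↦2, 1↦8, 2↦1, 3↦3, 4↦3, 5↦1, 6↦8, 7↦2, 8↦5, 9↦6, 10↦5]  zeros at y ∈ ∅
  x = 10: [0↦10, 1↦7, 2↦2, 3↦6, 4↦8, 5↦8, 6↦6, 7↦2, 8↦7, 9↦10, 10↦0]  zeros at y ∈ {10}
Collecting zeros: affine points = {(0, 3), (0, 8), (1, 1), (3, 7), (3, 10), (5, 3), (5, 7), (6, 4), (6, 8), (8, 1), (8, 4), (10, 10)}.
Total count |C(F_11)_aff| = 12.


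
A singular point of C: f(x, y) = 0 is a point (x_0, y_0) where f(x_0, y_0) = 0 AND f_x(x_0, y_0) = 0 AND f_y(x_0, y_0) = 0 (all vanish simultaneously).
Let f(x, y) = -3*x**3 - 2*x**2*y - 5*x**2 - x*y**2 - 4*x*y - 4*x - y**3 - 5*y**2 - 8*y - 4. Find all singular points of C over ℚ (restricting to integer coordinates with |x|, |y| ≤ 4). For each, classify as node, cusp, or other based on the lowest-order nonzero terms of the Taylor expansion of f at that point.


Singular points: {(0, -2)}; classification: node.

Compute partial derivatives:
  f_x = -9*x**2 - 4*x*y - 10*x - y**2 - 4*y - 4.
  f_y = -2*x**2 - 2*x*y - 4*x - 3*y**2 - 10*y - 8.
Scan x_0 ∈ {−4, ..., 4}. For each x_0, f_y(x_0, y) is a polynomial in y; find its integer roots y ∈ {−4, ..., 4}, then test f_x and f at those candidates.
  x = -4: f_y(-4, y) = -3*y**2 - 2*y - 24; no integer root y with |y| ≤ 4.
  x = -3: f_y(-3, y) = -3*y**2 - 4*y - 14; no integer root y with |y| ≤ 4.
  x = -2: f_y(-2, y) = -3*y**2 - 6*y - 8; no integer root y with |y| ≤ 4.
  x = -1: f_y(-1, y) = -3*y**2 - 8*y - 6; no integer root y with |y| ≤ 4.
  x = 0: f_y(0, y) = -3*y**2 - 10*y - 8; vanishes at y ∈ {-2}. (0, -2): f_x = 0, f = 0 — SINGULAR.
  x = 1: f_y(1, y) = -3*y**2 - 12*y - 14; no integer root y with |y| ≤ 4.
  x = 2: f_y(2, y) = -3*y**2 - 14*y - 24; no integer root y with |y| ≤ 4.
  x = 3: f_y(3, y) = -3*y**2 - 16*y - 38; no integer root y with |y| ≤ 4.
  x = 4: f_y(4, y) = -3*y**2 - 18*y - 56; no integer root y with |y| ≤ 4.
Only singular point on the grid: (0, -2).
Classify: substitute x = 0 + u, y = -2 + v and expand: f = -3*u**3 - 2*u**2*v - u**2 - u*v**2 - v**3 + v**2.
No constant or linear terms (consistent with a singular point). Quadratic part: -u**2 + v**2. Cubic part: -3*u**3 - 2*u**2*v - u*v**2 - v**3.
The quadratic part v**2 - u**2 = (v − u)(v + u) splits into two distinct linear factors, so there are two distinct tangent lines y − -2 = ±(x − 0) — this is a node (ordinary double point).
Classification: node.


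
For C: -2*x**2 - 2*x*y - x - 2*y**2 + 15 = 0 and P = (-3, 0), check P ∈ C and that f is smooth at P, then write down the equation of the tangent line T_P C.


Tangent line at P: 11*x + 6*y + 33 = 0.

Step 1: f(-3, 0) = 0, so P lies on C.
Step 2: partial derivatives
  f_x(x, y) = -4*x - 2*y - 1, f_y(x, y) = -2*x - 4*y.
  f_x(P) = 11, f_y(P) = 6 (gradient nonzero, so P is smooth).
Step 3: tangent line at P: 11·(x − -3) + 6·(y − 0) = 0.
Expanding: 11*x + 6*y + 33 = 0.


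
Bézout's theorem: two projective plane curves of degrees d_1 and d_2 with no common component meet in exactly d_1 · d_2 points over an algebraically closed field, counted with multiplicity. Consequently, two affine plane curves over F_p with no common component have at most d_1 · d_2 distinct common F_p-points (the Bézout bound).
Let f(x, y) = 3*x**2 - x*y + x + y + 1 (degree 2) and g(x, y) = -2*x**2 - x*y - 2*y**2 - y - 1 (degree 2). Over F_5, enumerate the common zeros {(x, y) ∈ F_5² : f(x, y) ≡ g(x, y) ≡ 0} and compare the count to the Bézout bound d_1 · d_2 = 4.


Common zeros: {(1, 2), (4, 1)}; count = 2; Bézout bound = 4.

deg(f) = 2, deg(g) = 2, so Bézout bound = 4.
Scan x ∈ F_5. For each x, list the y ∈ F_5 with f(x, y) ≡ 0 and those with g(x, y) ≡ 0 (mod 5); the common zeros in that column are the intersection.
  x = 0: f ≡ 0 at y ∈ {4}; g ≡ 0 at y ∈ ∅; common: ∅.
  x = 1: f ≡ 0 at y ∈ {0, 1, 2, 3, 4}; g ≡ 0 at y ∈ {2}; common: {2}.
  x = 2: f ≡ 0 at y ∈ {0}; g ≡ 0 at y ∈ ∅; common: ∅.
  x = 3: f ≡ 0 at y ∈ {3}; g ≡ 0 at y ∈ {1, 2}; common: ∅.
  x = 4: f ≡ 0 at y ∈ {1}; g ≡ 0 at y ∈ {1, 4}; common: {1}.
Collecting: common zeros = {(1, 2), (4, 1)}, so the count is 2.
Comparison with the Bézout bound: 2 ≤ 4 = deg(f)·deg(g), as expected for curves with no common component (the affine F_5-count falls short of the bound because intersections may lie at infinity, over extension fields, or carry multiplicity).
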